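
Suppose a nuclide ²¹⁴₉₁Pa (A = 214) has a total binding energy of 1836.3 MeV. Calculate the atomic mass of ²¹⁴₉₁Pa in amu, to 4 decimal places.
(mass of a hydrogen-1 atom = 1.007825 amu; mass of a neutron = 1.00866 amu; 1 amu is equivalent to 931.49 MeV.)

213.8059 amu

Mass defect = 1836.3 MeV / (931.49 MeV/amu) = 1.971358 amu
Constituent mass = 91(1.007825) + 123(1.00866) = 215.777255 amu
Atomic mass = 215.777255 − 1.971358 = 213.805897 amu ≈ 213.8059 amu (to 4 decimal places)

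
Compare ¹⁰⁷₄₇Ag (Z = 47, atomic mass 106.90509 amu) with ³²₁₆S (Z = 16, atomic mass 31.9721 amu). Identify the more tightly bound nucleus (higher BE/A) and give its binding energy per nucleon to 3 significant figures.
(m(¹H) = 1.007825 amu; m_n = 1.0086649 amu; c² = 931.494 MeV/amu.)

¹⁰⁷₄₇Ag; 8.55 MeV/nucleon

¹⁰⁷₄₇Ag: Σm = 47(1.007825) + 60(1.0086649) = 107.8876690 amu; Δm = 0.9825790 amu; E_B = 915.27 MeV; E_B/A = 8.554 MeV
³²₁₆S: Σm = 16(1.007825) + 16(1.0086649) = 32.2638384 amu; Δm = 0.2917384 amu; E_B = 271.75 MeV; E_B/A = 8.492 MeV
¹⁰⁷₄₇Ag has the higher binding energy per nucleon, so it is the more tightly bound nucleus.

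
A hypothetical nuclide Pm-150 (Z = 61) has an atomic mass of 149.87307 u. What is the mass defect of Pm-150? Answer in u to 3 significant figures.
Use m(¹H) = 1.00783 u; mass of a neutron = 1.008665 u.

With 61 protons and 89 neutrons (A = 150):
Σm = 61·m(¹H) + 89·m_n = 61.47763 + 89.771185 = 151.248815 u
The mass defect is 151.248815 − 149.87307 = 1.375745 u.

1.38 u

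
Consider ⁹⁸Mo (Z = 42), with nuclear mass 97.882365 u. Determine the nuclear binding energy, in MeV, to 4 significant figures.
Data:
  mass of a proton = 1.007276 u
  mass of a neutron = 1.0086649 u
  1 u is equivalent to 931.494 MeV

846.2 MeV

Mass of separated nucleons = 42(1.007276) + 56(1.0086649) = 42.305592 + 56.4852344 = 98.7908264 u
The mass defect is 98.7908264 − 97.882365 = 0.9084614 u.
Binding energy = Δm·c² = 0.9084614 × 931.494 MeV/u = 846.226 MeV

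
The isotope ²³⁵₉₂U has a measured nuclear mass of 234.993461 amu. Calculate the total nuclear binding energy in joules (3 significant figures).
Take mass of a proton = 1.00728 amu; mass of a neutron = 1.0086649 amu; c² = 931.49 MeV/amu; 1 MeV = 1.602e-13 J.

Z = 92, so N = A − Z = 235 − 92 = 143.
Σm = 92·m_p + 143·m_n = 92.66976 + 144.2390807 = 236.9088407 amu
Δm = 236.9088407 − 234.993461 = 1.9153797 amu
Converting to energy: 1.9153797 amu × 931.49 MeV/amu = 1784.16 MeV
In joules: 1784.16 MeV × 1.602e-13 J/MeV = 2.8582e-10 J

2.86e-10 J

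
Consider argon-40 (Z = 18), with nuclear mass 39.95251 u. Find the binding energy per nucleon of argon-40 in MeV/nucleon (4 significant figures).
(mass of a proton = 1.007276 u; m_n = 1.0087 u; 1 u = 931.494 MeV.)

8.613 MeV/nucleon

Total constituent mass: 18 × 1.007276 + 22 × 1.0087 = 40.322368 u
Δm = 40.322368 − 39.95251 = 0.369858 u
Converting to energy: 0.369858 u × 931.494 MeV/u = 344.521 MeV
Per nucleon: 344.521 / 40 = 8.613 MeV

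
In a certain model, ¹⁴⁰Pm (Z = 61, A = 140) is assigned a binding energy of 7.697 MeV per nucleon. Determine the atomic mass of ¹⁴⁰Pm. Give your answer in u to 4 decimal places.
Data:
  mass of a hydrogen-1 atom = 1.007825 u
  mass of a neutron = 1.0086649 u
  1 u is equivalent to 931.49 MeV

140.0050 u

Total binding energy = 140 × 7.697 = 1077.580 MeV
Mass defect = 1077.580 MeV / (931.49 MeV/u) = 1.156835 u
Constituent mass = 61(1.007825) + 79(1.0086649) = 141.1618521 u
Atomic mass = 141.1618521 − 1.156835 = 140.0050171 u ≈ 140.0050 u (to 4 decimal places)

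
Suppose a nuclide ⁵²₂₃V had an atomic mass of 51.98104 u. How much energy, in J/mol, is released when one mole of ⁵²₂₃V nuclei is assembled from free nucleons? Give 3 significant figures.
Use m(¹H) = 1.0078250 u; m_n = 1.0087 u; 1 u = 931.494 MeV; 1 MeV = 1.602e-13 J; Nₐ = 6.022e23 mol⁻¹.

4.05e+13 J/mol

Z = 23, so N = A − Z = 52 − 23 = 29.
Mass of separated nucleons = 23(1.0078250) + 29(1.0087) = 23.1799750 + 29.2523 = 52.4322750 u
Δm = 52.4322750 − 51.98104 = 0.4512350 u
Binding energy = Δm·c² = 0.4512350 × 931.494 MeV/u = 420.323 MeV
Per nucleus in joules: 420.323 MeV × 1.602e-13 J/MeV = 6.7336e-11 J
Per mole: 6.7336e-11 J × 6.022e23 mol⁻¹ = 4.05497e+13 J/mol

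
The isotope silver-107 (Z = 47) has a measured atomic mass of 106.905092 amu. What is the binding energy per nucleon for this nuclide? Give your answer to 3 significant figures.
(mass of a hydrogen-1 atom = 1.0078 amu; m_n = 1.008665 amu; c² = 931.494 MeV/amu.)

8.54 MeV/nucleon

Total constituent mass: 47 × 1.0078 + 60 × 1.008665 = 107.886500 amu
Mass defect Δm = 107.886500 − 106.905092 = 0.981408 amu
E_B = 0.981408 × 931.494 = 914.176 MeV
Per nucleon: 914.176 / 107 = 8.544 MeV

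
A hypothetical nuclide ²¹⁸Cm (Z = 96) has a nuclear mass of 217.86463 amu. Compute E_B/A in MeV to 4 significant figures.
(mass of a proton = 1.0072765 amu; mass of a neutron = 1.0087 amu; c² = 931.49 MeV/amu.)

Σm = 96·m_p + 122·m_n = 96.6985440 + 123.0614 = 219.7599440 amu
Mass defect Δm = 219.7599440 − 217.86463 = 1.8953140 amu
Converting to energy: 1.8953140 amu × 931.49 MeV/amu = 1765.47 MeV
Per nucleon: 1765.47 / 218 = 8.098 MeV

8.098 MeV/nucleon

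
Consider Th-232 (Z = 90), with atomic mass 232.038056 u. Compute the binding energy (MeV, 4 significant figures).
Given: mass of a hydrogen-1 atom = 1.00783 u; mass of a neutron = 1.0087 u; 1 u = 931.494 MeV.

The nucleus contains 90 protons and 232 − 90 = 142 neutrons.
Σm = 90·m(¹H) + 142·m_n = 90.70470 + 143.2354 = 233.94010 u
Δm = 233.94010 − 232.038056 = 1.902044 u
Converting to energy: 1.902044 u × 931.494 MeV/u = 1771.74 MeV

1772 MeV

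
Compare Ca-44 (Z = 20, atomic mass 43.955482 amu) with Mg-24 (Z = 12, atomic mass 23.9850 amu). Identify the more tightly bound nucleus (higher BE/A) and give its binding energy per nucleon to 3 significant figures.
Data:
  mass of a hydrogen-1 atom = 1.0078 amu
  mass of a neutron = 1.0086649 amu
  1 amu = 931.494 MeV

Ca-44: Σm = 20(1.0078) + 24(1.0086649) = 44.3639576 amu; Δm = 0.4084756 amu; E_B = 380.49 MeV; E_B/A = 8.648 MeV
Mg-24: Σm = 12(1.0078) + 12(1.0086649) = 24.1975788 amu; Δm = 0.2125788 amu; E_B = 198.02 MeV; E_B/A = 8.251 MeV
Ca-44 has the higher binding energy per nucleon, so it is the more tightly bound nucleus.

Ca-44; 8.65 MeV/nucleon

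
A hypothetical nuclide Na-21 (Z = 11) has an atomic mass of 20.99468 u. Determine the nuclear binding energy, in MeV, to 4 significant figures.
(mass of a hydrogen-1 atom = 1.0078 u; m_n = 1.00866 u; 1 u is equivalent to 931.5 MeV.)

Z = 11, so N = A − Z = 21 − 11 = 10.
Total constituent mass: 11 × 1.0078 + 10 × 1.00866 = 21.17240 u
Mass defect Δm = 21.17240 − 20.99468 = 0.17772 u
Binding energy = Δm·c² = 0.17772 × 931.5 MeV/u = 165.546 MeV

165.5 MeV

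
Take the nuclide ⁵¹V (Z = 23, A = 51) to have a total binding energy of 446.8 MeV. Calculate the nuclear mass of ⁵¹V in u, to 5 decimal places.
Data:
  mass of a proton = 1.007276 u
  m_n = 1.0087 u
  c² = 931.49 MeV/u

50.93129 u

Mass defect = 446.8 MeV / (931.49 MeV/u) = 0.4796616 u
Constituent mass = 23(1.007276) + 28(1.0087) = 51.410948 u
Nuclear mass = 51.410948 − 0.4796616 = 50.9312864 u ≈ 50.93129 u (to 5 decimal places)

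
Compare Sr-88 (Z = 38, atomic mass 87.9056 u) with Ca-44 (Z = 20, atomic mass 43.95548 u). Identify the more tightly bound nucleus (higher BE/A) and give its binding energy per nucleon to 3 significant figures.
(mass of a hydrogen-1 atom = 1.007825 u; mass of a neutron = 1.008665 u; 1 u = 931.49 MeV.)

Sr-88; 8.73 MeV/nucleon

Sr-88: Σm = 38(1.007825) + 50(1.008665) = 88.730600 u; Δm = 0.825000 u; E_B = 768.48 MeV; E_B/A = 8.733 MeV
Ca-44: Σm = 20(1.007825) + 24(1.008665) = 44.364460 u; Δm = 0.408980 u; E_B = 380.96 MeV; E_B/A = 8.658 MeV
Sr-88 has the higher binding energy per nucleon, so it is the more tightly bound nucleus.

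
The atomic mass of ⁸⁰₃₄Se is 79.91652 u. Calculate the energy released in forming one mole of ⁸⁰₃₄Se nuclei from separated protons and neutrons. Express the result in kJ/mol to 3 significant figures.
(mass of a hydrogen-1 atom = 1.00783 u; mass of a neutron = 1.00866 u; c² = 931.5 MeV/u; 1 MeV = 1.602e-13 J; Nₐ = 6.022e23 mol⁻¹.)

6.72e+10 kJ/mol

The nucleus contains 34 protons and 80 − 34 = 46 neutrons.
Σm = 34·m(¹H) + 46·m_n = 34.26622 + 46.39836 = 80.66458 u
Mass defect Δm = 80.66458 − 79.91652 = 0.74806 u
E_B = 0.74806 × 931.5 = 696.818 MeV
Per nucleus in joules: 696.818 MeV × 1.602e-13 J/MeV = 1.1163e-10 J
Per mole: 1.1163e-10 J × 6.022e23 mol⁻¹ = 6.7224e+13 J/mol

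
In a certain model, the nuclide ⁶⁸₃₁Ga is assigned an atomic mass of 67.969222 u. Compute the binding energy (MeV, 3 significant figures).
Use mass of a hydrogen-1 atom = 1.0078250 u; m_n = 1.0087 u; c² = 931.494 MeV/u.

The nucleus contains 31 protons and 68 − 31 = 37 neutrons.
Total constituent mass: 31 × 1.0078250 + 37 × 1.0087 = 68.5644750 u
Δm = 68.5644750 − 67.969222 = 0.5952530 u
Converting to energy: 0.5952530 u × 931.494 MeV/u = 554.475 MeV

554 MeV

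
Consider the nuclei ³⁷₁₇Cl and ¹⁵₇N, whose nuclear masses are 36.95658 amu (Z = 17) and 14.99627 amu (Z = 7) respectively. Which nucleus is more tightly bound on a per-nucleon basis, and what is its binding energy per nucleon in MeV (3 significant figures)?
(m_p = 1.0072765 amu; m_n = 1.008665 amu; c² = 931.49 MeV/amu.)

³⁷₁₇Cl; 8.57 MeV/nucleon

³⁷₁₇Cl: Σm = 17(1.0072765) + 20(1.008665) = 37.2970005 amu; Δm = 0.3404205 amu; E_B = 317.10 MeV; E_B/A = 8.570 MeV
¹⁵₇N: Σm = 7(1.0072765) + 8(1.008665) = 15.1202555 amu; Δm = 0.1239855 amu; E_B = 115.49 MeV; E_B/A = 7.699 MeV
³⁷₁₇Cl has the higher binding energy per nucleon, so it is the more tightly bound nucleus.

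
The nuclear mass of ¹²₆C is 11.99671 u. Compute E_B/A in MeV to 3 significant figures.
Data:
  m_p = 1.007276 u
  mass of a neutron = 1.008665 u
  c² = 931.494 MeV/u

Mass of separated nucleons = 6(1.007276) + 6(1.008665) = 6.043656 + 6.051990 = 12.095646 u
The mass defect is 12.095646 − 11.99671 = 0.098936 u.
E_B = 0.098936 × 931.494 = 92.1583 MeV
BE/A = 92.1583 MeV / 12 = 7.680 MeV/nucleon

7.68 MeV/nucleon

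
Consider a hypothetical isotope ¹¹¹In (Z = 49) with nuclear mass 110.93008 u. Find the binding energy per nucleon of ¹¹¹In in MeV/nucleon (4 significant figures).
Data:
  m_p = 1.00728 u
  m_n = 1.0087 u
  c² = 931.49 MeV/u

8.107 MeV/nucleon

Total constituent mass: 49 × 1.00728 + 62 × 1.0087 = 111.89612 u
Δm = 111.89612 − 110.93008 = 0.96604 u
Binding energy = Δm·c² = 0.96604 × 931.49 MeV/u = 899.857 MeV
Dividing by A = 111 gives 8.107 MeV per nucleon.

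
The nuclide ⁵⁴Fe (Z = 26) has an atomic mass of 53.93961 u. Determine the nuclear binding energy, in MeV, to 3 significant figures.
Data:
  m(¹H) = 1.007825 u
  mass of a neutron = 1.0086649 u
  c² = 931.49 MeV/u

Σm = 26·m(¹H) + 28·m_n = 26.203450 + 28.2426172 = 54.4460672 u
The mass defect is 54.4460672 − 53.93961 = 0.5064572 u.
Binding energy = Δm·c² = 0.5064572 × 931.49 MeV/u = 471.760 MeV

472 MeV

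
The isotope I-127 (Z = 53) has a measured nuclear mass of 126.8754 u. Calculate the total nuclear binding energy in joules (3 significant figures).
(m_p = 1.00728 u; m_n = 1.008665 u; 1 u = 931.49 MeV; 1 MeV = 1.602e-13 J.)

1.72e-10 J

With 53 protons and 74 neutrons (A = 127):
Σm = 53·m_p + 74·m_n = 53.38584 + 74.641210 = 128.027050 u
Δm = 128.027050 − 126.8754 = 1.151650 u
Converting to energy: 1.151650 u × 931.49 MeV/u = 1072.75 MeV
In joules: 1072.75 MeV × 1.602e-13 J/MeV = 1.7185e-10 J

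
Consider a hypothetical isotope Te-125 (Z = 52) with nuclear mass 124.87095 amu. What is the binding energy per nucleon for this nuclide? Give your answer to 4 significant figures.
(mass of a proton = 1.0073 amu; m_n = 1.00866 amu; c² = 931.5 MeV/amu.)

8.501 MeV/nucleon

Σm = 52·m_p + 73·m_n = 52.3796 + 73.63218 = 126.01178 amu
The mass defect is 126.01178 − 124.87095 = 1.14083 amu.
E_B = 1.14083 × 931.5 = 1062.68 MeV
BE/A = 1062.68 MeV / 125 = 8.501 MeV/nucleon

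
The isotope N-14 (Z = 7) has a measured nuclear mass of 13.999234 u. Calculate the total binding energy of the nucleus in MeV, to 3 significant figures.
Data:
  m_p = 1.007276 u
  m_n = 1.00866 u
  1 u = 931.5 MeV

105 MeV

Total constituent mass: 7 × 1.007276 + 7 × 1.00866 = 14.111552 u
Mass defect Δm = 14.111552 − 13.999234 = 0.112318 u
E_B = 0.112318 × 931.5 = 104.624 MeV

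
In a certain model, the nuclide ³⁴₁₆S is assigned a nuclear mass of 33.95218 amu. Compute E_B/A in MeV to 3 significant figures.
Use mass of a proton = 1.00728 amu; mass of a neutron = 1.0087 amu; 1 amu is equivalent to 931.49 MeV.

8.79 MeV/nucleon

Z = 16, so N = A − Z = 34 − 16 = 18.
Σm = 16·m_p + 18·m_n = 16.11648 + 18.1566 = 34.27308 amu
Δm = 34.27308 − 33.95218 = 0.32090 amu
Binding energy = Δm·c² = 0.32090 × 931.49 MeV/amu = 298.915 MeV
Dividing by A = 34 gives 8.792 MeV per nucleon.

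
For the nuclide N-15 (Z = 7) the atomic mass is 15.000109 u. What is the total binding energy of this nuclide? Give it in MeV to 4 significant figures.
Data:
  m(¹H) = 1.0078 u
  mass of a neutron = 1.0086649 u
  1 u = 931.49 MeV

Mass of separated nucleons = 7(1.0078) + 8(1.0086649) = 7.0546 + 8.0693192 = 15.1239192 u
Δm = 15.1239192 − 15.000109 = 0.1238102 u
Binding energy = Δm·c² = 0.1238102 × 931.49 MeV/u = 115.328 MeV

115.3 MeV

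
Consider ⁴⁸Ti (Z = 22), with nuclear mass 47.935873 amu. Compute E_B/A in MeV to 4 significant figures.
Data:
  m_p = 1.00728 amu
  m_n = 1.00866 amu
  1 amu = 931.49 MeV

8.722 MeV/nucleon

Σm = 22·m_p + 26·m_n = 22.16016 + 26.22516 = 48.38532 amu
Mass defect Δm = 48.38532 − 47.935873 = 0.449447 amu
Binding energy = Δm·c² = 0.449447 × 931.49 MeV/amu = 418.655 MeV
Per nucleon: 418.655 / 48 = 8.722 MeV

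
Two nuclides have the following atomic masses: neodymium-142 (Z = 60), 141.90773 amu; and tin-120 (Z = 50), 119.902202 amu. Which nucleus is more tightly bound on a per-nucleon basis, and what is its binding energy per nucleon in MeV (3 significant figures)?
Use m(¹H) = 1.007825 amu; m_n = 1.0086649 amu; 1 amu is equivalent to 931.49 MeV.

neodymium-142: Σm = 60(1.007825) + 82(1.0086649) = 143.1800218 amu; Δm = 1.2722918 amu; E_B = 1185.1 MeV; E_B/A = 8.346 MeV
tin-120: Σm = 50(1.007825) + 70(1.0086649) = 120.9977930 amu; Δm = 1.0955910 amu; E_B = 1020.5 MeV; E_B/A = 8.504 MeV
tin-120 has the higher binding energy per nucleon, so it is the more tightly bound nucleus.

tin-120; 8.50 MeV/nucleon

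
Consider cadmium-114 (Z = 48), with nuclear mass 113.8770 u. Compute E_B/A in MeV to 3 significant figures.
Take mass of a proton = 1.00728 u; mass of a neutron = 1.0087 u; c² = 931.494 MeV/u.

8.55 MeV/nucleon

Σm = 48·m_p + 66·m_n = 48.34944 + 66.5742 = 114.92364 u
Δm = 114.92364 − 113.8770 = 1.04664 u
Binding energy = Δm·c² = 1.04664 × 931.494 MeV/u = 974.939 MeV
Dividing by A = 114 gives 8.552 MeV per nucleon.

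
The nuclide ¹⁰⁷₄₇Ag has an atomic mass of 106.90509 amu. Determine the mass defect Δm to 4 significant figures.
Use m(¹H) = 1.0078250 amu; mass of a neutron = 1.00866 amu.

0.9823 amu

With 47 protons and 60 neutrons (A = 107):
Total constituent mass: 47 × 1.0078250 + 60 × 1.00866 = 107.8873750 amu
Mass defect Δm = 107.8873750 − 106.90509 = 0.9822850 amu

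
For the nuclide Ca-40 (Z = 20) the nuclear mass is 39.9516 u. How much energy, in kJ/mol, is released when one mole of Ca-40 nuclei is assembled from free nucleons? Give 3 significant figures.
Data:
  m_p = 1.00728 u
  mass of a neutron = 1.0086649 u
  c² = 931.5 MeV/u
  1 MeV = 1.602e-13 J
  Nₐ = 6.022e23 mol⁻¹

3.30e+10 kJ/mol

The nucleus contains 20 protons and 40 − 20 = 20 neutrons.
Total constituent mass: 20 × 1.00728 + 20 × 1.0086649 = 40.3188980 u
Δm = 40.3188980 − 39.9516 = 0.3672980 u
Converting to energy: 0.3672980 u × 931.5 MeV/u = 342.138 MeV
Per nucleus in joules: 342.138 MeV × 1.602e-13 J/MeV = 5.4811e-11 J
Per mole: 5.4811e-11 J × 6.022e23 mol⁻¹ = 3.3007e+13 J/mol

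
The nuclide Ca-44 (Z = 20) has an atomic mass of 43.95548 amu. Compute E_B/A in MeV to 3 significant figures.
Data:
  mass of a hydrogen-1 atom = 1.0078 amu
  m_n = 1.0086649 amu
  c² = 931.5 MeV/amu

8.65 MeV/nucleon

The nucleus contains 20 protons and 44 − 20 = 24 neutrons.
Σm = 20·m(¹H) + 24·m_n = 20.1560 + 24.2079576 = 44.3639576 amu
The mass defect is 44.3639576 − 43.95548 = 0.4084776 amu.
E_B = 0.4084776 × 931.5 = 380.497 MeV
Per nucleon: 380.497 / 44 = 8.648 MeV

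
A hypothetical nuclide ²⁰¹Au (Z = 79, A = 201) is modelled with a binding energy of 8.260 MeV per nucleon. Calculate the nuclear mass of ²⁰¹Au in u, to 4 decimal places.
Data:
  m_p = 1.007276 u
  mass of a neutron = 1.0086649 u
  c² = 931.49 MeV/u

200.8496 u

Total binding energy = 201 × 8.260 = 1660.260 MeV
Mass defect = 1660.260 MeV / (931.49 MeV/u) = 1.782370 u
Constituent mass = 79(1.007276) + 122(1.0086649) = 202.6319218 u
Nuclear mass = 202.6319218 − 1.782370 = 200.8495518 u ≈ 200.8496 u (to 4 decimal places)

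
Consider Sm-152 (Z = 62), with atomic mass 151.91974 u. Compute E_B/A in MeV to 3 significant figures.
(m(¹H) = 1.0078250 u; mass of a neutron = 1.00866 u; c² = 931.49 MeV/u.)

8.24 MeV/nucleon

The nucleus contains 62 protons and 152 − 62 = 90 neutrons.
Σm = 62·m(¹H) + 90·m_n = 62.4851500 + 90.77940 = 153.2645500 u
Mass defect Δm = 153.2645500 − 151.91974 = 1.3448100 u
Converting to energy: 1.3448100 u × 931.49 MeV/u = 1252.68 MeV
Dividing by A = 152 gives 8.241 MeV per nucleon.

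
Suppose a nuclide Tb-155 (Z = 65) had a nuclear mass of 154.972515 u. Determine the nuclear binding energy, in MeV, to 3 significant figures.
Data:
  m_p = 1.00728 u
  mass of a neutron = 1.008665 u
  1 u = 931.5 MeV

1190 MeV

Σm = 65·m_p + 90·m_n = 65.47320 + 90.779850 = 156.253050 u
Δm = 156.253050 − 154.972515 = 1.280535 u
Converting to energy: 1.280535 u × 931.5 MeV/u = 1192.82 MeV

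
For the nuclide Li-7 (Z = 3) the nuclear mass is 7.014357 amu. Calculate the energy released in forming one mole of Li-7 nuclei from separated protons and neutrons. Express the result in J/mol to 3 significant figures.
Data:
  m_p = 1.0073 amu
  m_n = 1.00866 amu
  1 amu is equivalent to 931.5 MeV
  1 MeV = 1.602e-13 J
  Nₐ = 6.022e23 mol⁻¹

Σm = 3·m_p + 4·m_n = 3.0219 + 4.03464 = 7.05654 amu
Δm = 7.05654 − 7.014357 = 0.042183 amu
Converting to energy: 0.042183 amu × 931.5 MeV/amu = 39.2935 MeV
Per nucleus in joules: 39.2935 MeV × 1.602e-13 J/MeV = 6.2948e-12 J
Per mole: 6.2948e-12 J × 6.022e23 mol⁻¹ = 3.7907e+12 J/mol

3.79e+12 J/mol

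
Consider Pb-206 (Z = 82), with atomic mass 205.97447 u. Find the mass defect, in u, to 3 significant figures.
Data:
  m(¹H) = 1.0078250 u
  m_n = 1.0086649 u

The nucleus contains 82 protons and 206 − 82 = 124 neutrons.
Total constituent mass: 82 × 1.0078250 + 124 × 1.0086649 = 207.7160976 u
Δm = 207.7160976 − 205.97447 = 1.7416276 u

1.74 u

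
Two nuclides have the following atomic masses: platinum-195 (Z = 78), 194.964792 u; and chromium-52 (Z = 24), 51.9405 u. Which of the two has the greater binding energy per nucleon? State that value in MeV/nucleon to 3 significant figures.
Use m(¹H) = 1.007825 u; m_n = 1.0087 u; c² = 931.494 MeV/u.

chromium-52; 8.79 MeV/nucleon

platinum-195: Σm = 78(1.007825) + 117(1.0087) = 196.628250 u; Δm = 1.663458 u; E_B = 1549.5 MeV; E_B/A = 7.946 MeV
chromium-52: Σm = 24(1.007825) + 28(1.0087) = 52.431400 u; Δm = 0.490900 u; E_B = 457.27 MeV; E_B/A = 8.794 MeV
chromium-52 has the higher binding energy per nucleon, so it is the more tightly bound nucleus.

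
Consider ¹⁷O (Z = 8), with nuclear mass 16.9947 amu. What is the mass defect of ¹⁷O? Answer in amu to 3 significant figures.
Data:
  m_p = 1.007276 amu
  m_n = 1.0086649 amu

Σm = 8·m_p + 9·m_n = 8.058208 + 9.0779841 = 17.1361921 amu
Δm = 17.1361921 − 16.9947 = 0.1414921 amu

0.141 amu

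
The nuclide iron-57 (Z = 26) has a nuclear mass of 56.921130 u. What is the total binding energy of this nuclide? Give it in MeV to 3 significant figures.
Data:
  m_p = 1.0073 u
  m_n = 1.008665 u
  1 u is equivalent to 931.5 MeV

500 MeV

Z = 26, so N = A − Z = 57 − 26 = 31.
Total constituent mass: 26 × 1.0073 + 31 × 1.008665 = 57.458415 u
The mass defect is 57.458415 − 56.921130 = 0.537285 u.
Converting to energy: 0.537285 u × 931.5 MeV/u = 500.481 MeV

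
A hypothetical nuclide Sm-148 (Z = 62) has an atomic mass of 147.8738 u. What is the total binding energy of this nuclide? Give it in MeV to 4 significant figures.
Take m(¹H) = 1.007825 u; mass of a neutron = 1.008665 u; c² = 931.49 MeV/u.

1264 MeV

The nucleus contains 62 protons and 148 − 62 = 86 neutrons.
Total constituent mass: 62 × 1.007825 + 86 × 1.008665 = 149.230340 u
Δm = 149.230340 − 147.8738 = 1.356540 u
Binding energy = Δm·c² = 1.356540 × 931.49 MeV/u = 1263.60 MeV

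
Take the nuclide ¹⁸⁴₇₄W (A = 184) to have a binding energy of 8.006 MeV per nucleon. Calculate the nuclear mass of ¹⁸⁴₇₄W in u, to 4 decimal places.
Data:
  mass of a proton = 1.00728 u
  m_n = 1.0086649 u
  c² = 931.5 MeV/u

Total binding energy = 184 × 8.006 = 1473.104 MeV
Mass defect = 1473.104 MeV / (931.5 MeV/u) = 1.581432 u
Constituent mass = 74(1.00728) + 110(1.0086649) = 185.4918590 u
Nuclear mass = 185.4918590 − 1.581432 = 183.9104270 u ≈ 183.9104 u (to 4 decimal places)

183.9104 u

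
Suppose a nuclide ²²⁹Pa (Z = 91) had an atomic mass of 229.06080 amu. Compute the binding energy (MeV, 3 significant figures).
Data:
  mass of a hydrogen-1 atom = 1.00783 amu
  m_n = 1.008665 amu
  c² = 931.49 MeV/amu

1720 MeV

The nucleus contains 91 protons and 229 − 91 = 138 neutrons.
Mass of separated nucleons = 91(1.00783) + 138(1.008665) = 91.71253 + 139.195770 = 230.908300 amu
Δm = 230.908300 − 229.06080 = 1.847500 amu
Converting to energy: 1.847500 amu × 931.49 MeV/amu = 1720.93 MeV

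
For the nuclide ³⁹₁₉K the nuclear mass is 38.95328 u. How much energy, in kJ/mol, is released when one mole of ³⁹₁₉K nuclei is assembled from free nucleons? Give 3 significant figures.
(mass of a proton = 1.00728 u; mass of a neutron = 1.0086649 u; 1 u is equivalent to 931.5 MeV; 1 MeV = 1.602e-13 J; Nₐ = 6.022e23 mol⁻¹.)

The nucleus contains 19 protons and 39 − 19 = 20 neutrons.
Σm = 19·m_p + 20·m_n = 19.13832 + 20.1732980 = 39.3116180 u
The mass defect is 39.3116180 − 38.95328 = 0.3583380 u.
Binding energy = Δm·c² = 0.3583380 × 931.5 MeV/u = 333.792 MeV
Per nucleus in joules: 333.792 MeV × 1.602e-13 J/MeV = 5.3473e-11 J
Per mole: 5.3473e-11 J × 6.022e23 mol⁻¹ = 3.2201e+13 J/mol

3.22e+10 kJ/mol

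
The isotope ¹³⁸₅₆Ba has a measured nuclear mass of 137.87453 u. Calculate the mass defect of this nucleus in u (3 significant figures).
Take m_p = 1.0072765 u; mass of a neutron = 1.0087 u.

Σm = 56·m_p + 82·m_n = 56.4074840 + 82.7134 = 139.1208840 u
Δm = 139.1208840 − 137.87453 = 1.2463540 u

1.25 u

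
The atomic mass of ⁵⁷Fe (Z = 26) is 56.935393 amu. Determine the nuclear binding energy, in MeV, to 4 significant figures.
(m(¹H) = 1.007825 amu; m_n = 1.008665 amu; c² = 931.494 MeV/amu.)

Σm = 26·m(¹H) + 31·m_n = 26.203450 + 31.268615 = 57.472065 amu
Mass defect Δm = 57.472065 − 56.935393 = 0.536672 amu
Binding energy = Δm·c² = 0.536672 × 931.494 MeV/amu = 499.907 MeV

499.9 MeV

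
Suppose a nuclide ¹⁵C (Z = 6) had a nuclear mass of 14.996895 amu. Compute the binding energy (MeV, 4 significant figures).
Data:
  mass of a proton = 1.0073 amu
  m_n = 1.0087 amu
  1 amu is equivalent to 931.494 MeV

116.6 MeV

Σm = 6·m_p + 9·m_n = 6.0438 + 9.0783 = 15.1221 amu
Δm = 15.1221 − 14.996895 = 0.125205 amu
Binding energy = Δm·c² = 0.125205 × 931.494 MeV/amu = 116.628 MeV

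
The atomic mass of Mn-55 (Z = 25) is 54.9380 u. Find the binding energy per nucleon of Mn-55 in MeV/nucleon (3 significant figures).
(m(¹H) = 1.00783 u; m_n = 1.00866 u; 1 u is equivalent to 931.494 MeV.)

8.77 MeV/nucleon

Mass of separated nucleons = 25(1.00783) + 30(1.00866) = 25.19575 + 30.25980 = 55.45555 u
Mass defect Δm = 55.45555 − 54.9380 = 0.51755 u
Converting to energy: 0.51755 u × 931.494 MeV/u = 482.095 MeV
BE/A = 482.095 MeV / 55 = 8.765 MeV/nucleon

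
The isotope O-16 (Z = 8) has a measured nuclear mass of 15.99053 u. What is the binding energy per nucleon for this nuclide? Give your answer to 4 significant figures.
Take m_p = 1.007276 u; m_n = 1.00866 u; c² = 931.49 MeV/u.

Σm = 8·m_p + 8·m_n = 8.058208 + 8.06928 = 16.127488 u
Mass defect Δm = 16.127488 − 15.99053 = 0.136958 u
Converting to energy: 0.136958 u × 931.49 MeV/u = 127.575 MeV
Dividing by A = 16 gives 7.973 MeV per nucleon.

7.973 MeV/nucleon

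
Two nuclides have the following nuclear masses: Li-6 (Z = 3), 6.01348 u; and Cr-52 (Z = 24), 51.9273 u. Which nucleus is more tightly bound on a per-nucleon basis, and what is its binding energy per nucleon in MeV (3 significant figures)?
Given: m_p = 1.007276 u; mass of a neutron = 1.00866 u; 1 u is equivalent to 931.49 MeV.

Cr-52; 8.77 MeV/nucleon

Li-6: Σm = 3(1.007276) + 3(1.00866) = 6.047808 u; Δm = 0.034328 u; E_B = 31.976 MeV; E_B/A = 5.329 MeV
Cr-52: Σm = 24(1.007276) + 28(1.00866) = 52.417104 u; Δm = 0.489804 u; E_B = 456.25 MeV; E_B/A = 8.774 MeV
Cr-52 has the higher binding energy per nucleon, so it is the more tightly bound nucleus.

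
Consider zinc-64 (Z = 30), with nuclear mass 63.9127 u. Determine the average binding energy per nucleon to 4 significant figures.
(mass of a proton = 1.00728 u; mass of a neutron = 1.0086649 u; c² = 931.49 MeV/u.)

Mass of separated nucleons = 30(1.00728) + 34(1.0086649) = 30.21840 + 34.2946066 = 64.5130066 u
The mass defect is 64.5130066 − 63.9127 = 0.6003066 u.
Converting to energy: 0.6003066 u × 931.49 MeV/u = 559.180 MeV
Per nucleon: 559.180 / 64 = 8.737 MeV

8.737 MeV/nucleon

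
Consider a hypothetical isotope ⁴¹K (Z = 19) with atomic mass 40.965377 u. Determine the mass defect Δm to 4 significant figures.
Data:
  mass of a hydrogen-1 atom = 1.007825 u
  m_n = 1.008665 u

0.3739 u

Mass of separated nucleons = 19(1.007825) + 22(1.008665) = 19.148675 + 22.190630 = 41.339305 u
Mass defect Δm = 41.339305 − 40.965377 = 0.373928 u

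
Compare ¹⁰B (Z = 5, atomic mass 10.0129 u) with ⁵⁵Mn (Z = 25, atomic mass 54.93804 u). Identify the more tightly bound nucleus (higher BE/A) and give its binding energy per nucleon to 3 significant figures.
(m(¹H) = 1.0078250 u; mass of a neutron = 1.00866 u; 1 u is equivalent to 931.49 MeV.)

¹⁰B: Σm = 5(1.0078250) + 5(1.00866) = 10.0824250 u; Δm = 0.0695250 u; E_B = 64.762 MeV; E_B/A = 6.476 MeV
⁵⁵Mn: Σm = 25(1.0078250) + 30(1.00866) = 55.4554250 u; Δm = 0.5173850 u; E_B = 481.94 MeV; E_B/A = 8.763 MeV
⁵⁵Mn has the higher binding energy per nucleon, so it is the more tightly bound nucleus.

⁵⁵Mn; 8.76 MeV/nucleon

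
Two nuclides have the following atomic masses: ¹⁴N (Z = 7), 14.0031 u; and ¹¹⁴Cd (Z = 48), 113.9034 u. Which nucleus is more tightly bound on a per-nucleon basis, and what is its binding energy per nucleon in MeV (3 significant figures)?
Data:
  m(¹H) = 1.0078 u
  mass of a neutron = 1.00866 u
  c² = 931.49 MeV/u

¹⁴N: Σm = 7(1.0078) + 7(1.00866) = 14.11522 u; Δm = 0.11212 u; E_B = 104.44 MeV; E_B/A = 7.460 MeV
¹¹⁴Cd: Σm = 48(1.0078) + 66(1.00866) = 114.94596 u; Δm = 1.04256 u; E_B = 971.13 MeV; E_B/A = 8.519 MeV
¹¹⁴Cd has the higher binding energy per nucleon, so it is the more tightly bound nucleus.

¹¹⁴Cd; 8.52 MeV/nucleon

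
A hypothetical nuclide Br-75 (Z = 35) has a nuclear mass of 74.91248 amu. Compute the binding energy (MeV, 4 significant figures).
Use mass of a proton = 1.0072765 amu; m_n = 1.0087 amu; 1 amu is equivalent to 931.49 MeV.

Total constituent mass: 35 × 1.0072765 + 40 × 1.0087 = 75.6026775 amu
Mass defect Δm = 75.6026775 − 74.91248 = 0.6901975 amu
E_B = 0.6901975 × 931.49 = 642.912 MeV

642.9 MeV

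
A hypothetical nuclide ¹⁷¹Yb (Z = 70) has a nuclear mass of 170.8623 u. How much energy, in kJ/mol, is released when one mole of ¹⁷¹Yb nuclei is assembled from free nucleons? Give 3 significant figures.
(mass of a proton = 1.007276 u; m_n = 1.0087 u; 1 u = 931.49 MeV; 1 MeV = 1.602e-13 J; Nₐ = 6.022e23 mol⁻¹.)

1.37e+11 kJ/mol

Mass of separated nucleons = 70(1.007276) + 101(1.0087) = 70.509320 + 101.8787 = 172.388020 u
Mass defect Δm = 172.388020 − 170.8623 = 1.525720 u
Converting to energy: 1.525720 u × 931.49 MeV/u = 1421.19 MeV
Per nucleus in joules: 1421.19 MeV × 1.602e-13 J/MeV = 2.2767e-10 J
Per mole: 2.2767e-10 J × 6.022e23 mol⁻¹ = 1.3710e+14 J/mol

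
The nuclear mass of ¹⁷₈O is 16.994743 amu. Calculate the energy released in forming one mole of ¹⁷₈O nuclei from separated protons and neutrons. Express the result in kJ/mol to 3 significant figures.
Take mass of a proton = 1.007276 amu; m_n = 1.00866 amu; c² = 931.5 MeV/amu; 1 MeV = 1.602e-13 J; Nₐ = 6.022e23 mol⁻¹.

1.27e+10 kJ/mol

With 8 protons and 9 neutrons (A = 17):
Total constituent mass: 8 × 1.007276 + 9 × 1.00866 = 17.136148 amu
The mass defect is 17.136148 − 16.994743 = 0.141405 amu.
E_B = 0.141405 × 931.5 = 131.719 MeV
Per nucleus in joules: 131.719 MeV × 1.602e-13 J/MeV = 2.1101e-11 J
Per mole: 2.1101e-11 J × 6.022e23 mol⁻¹ = 1.2707e+13 J/mol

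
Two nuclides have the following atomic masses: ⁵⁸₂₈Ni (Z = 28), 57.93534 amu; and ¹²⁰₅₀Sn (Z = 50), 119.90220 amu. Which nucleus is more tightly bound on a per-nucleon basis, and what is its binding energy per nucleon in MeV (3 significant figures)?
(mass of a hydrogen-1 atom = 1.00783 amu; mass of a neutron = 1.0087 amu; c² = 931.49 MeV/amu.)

⁵⁸₂₈Ni; 8.75 MeV/nucleon

⁵⁸₂₈Ni: Σm = 28(1.00783) + 30(1.0087) = 58.48024 amu; Δm = 0.54490 amu; E_B = 507.57 MeV; E_B/A = 8.751 MeV
¹²⁰₅₀Sn: Σm = 50(1.00783) + 70(1.0087) = 121.00050 amu; Δm = 1.09830 amu; E_B = 1023.055 MeV; E_B/A = 8.525 MeV
⁵⁸₂₈Ni has the higher binding energy per nucleon, so it is the more tightly bound nucleus.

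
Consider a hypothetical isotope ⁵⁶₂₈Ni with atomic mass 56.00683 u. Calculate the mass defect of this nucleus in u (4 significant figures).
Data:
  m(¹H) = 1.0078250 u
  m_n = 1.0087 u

With 28 protons and 28 neutrons (A = 56):
Mass of separated nucleons = 28(1.0078250) + 28(1.0087) = 28.2191000 + 28.2436 = 56.4627000 u
Mass defect Δm = 56.4627000 − 56.00683 = 0.4558700 u

0.4559 u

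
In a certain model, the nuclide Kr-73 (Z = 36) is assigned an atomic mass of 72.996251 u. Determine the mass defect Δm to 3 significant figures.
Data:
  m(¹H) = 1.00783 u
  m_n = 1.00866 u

Σm = 36·m(¹H) + 37·m_n = 36.28188 + 37.32042 = 73.60230 u
The mass defect is 73.60230 − 72.996251 = 0.606049 u.

0.606 u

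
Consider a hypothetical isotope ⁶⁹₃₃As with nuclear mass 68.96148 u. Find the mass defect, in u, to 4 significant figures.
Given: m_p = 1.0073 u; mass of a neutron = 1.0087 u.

With 33 protons and 36 neutrons (A = 69):
Mass of separated nucleons = 33(1.0073) + 36(1.0087) = 33.2409 + 36.3132 = 69.5541 u
The mass defect is 69.5541 − 68.96148 = 0.59262 u.

0.5926 u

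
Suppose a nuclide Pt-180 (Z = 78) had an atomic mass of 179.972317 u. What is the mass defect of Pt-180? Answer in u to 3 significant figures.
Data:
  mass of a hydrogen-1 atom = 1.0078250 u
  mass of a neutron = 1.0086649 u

1.52 u

The nucleus contains 78 protons and 180 − 78 = 102 neutrons.
Total constituent mass: 78 × 1.0078250 + 102 × 1.0086649 = 181.4941698 u
Mass defect Δm = 181.4941698 − 179.972317 = 1.5218528 u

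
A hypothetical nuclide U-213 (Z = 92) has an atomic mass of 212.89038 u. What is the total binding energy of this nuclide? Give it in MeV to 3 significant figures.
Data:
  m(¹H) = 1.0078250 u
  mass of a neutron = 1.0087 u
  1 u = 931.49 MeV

1750 MeV

With 92 protons and 121 neutrons (A = 213):
Σm = 92·m(¹H) + 121·m_n = 92.7199000 + 122.0527 = 214.7726000 u
Δm = 214.7726000 − 212.89038 = 1.8822200 u
Converting to energy: 1.8822200 u × 931.49 MeV/u = 1753.27 MeV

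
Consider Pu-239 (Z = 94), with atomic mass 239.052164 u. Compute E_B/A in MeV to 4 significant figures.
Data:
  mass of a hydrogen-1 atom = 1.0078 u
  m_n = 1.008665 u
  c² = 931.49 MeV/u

Z = 94, so N = A − Z = 239 − 94 = 145.
Total constituent mass: 94 × 1.0078 + 145 × 1.008665 = 240.989625 u
The mass defect is 240.989625 − 239.052164 = 1.937461 u.
Binding energy = Δm·c² = 1.937461 × 931.49 MeV/u = 1804.73 MeV
BE/A = 1804.73 MeV / 239 = 7.551 MeV/nucleon

7.551 MeV/nucleon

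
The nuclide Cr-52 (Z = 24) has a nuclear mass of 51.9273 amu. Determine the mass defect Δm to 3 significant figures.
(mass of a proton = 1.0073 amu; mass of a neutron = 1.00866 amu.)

0.490 amu

The nucleus contains 24 protons and 52 − 24 = 28 neutrons.
Mass of separated nucleons = 24(1.0073) + 28(1.00866) = 24.1752 + 28.24248 = 52.41768 amu
Δm = 52.41768 − 51.9273 = 0.49038 amu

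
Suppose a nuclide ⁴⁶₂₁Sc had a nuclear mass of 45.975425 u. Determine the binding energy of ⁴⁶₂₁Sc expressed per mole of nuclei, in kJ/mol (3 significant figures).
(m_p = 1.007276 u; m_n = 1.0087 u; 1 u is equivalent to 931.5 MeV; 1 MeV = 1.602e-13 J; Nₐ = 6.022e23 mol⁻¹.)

Z = 21, so N = A − Z = 46 − 21 = 25.
Σm = 21·m_p + 25·m_n = 21.152796 + 25.2175 = 46.370296 u
Δm = 46.370296 − 45.975425 = 0.394871 u
Binding energy = Δm·c² = 0.394871 × 931.5 MeV/u = 367.822 MeV
Per nucleus in joules: 367.822 MeV × 1.602e-13 J/MeV = 5.8925e-11 J
Per mole: 5.8925e-11 J × 6.022e23 mol⁻¹ = 3.5485e+13 J/mol

3.55e+10 kJ/mol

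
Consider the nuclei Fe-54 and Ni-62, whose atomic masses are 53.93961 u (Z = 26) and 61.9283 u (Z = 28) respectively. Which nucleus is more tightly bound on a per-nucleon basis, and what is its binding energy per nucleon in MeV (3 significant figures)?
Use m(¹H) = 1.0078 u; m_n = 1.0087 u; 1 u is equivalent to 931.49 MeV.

Ni-62; 8.80 MeV/nucleon

Fe-54: Σm = 26(1.0078) + 28(1.0087) = 54.4464 u; Δm = 0.50679 u; E_B = 472.07 MeV; E_B/A = 8.742 MeV
Ni-62: Σm = 28(1.0078) + 34(1.0087) = 62.5142 u; Δm = 0.5859 u; E_B = 545.76 MeV; E_B/A = 8.803 MeV
Ni-62 has the higher binding energy per nucleon, so it is the more tightly bound nucleus.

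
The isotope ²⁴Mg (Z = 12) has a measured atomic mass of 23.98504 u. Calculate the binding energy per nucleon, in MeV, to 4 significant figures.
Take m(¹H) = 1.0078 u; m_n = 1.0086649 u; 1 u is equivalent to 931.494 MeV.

The nucleus contains 12 protons and 24 − 12 = 12 neutrons.
Mass of separated nucleons = 12(1.0078) + 12(1.0086649) = 12.0936 + 12.1039788 = 24.1975788 u
Δm = 24.1975788 − 23.98504 = 0.2125388 u
Binding energy = Δm·c² = 0.2125388 × 931.494 MeV/u = 197.979 MeV
Per nucleon: 197.979 / 24 = 8.249 MeV

8.249 MeV/nucleon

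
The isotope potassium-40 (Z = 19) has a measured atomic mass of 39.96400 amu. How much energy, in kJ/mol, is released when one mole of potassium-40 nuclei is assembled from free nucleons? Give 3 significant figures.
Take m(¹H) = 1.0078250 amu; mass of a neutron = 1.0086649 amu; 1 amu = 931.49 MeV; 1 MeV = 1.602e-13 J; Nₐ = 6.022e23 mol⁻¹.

3.29e+10 kJ/mol

Mass of separated nucleons = 19(1.0078250) + 21(1.0086649) = 19.1486750 + 21.1819629 = 40.3306379 amu
Δm = 40.3306379 − 39.96400 = 0.3666379 amu
Converting to energy: 0.3666379 amu × 931.49 MeV/amu = 341.520 MeV
Per nucleus in joules: 341.520 MeV × 1.602e-13 J/MeV = 5.4712e-11 J
Per mole: 5.4712e-11 J × 6.022e23 mol⁻¹ = 3.2948e+13 J/mol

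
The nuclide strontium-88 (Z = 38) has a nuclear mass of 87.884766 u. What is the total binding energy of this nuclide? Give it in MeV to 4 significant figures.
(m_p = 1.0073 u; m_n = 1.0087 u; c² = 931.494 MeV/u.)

The nucleus contains 38 protons and 88 − 38 = 50 neutrons.
Σm = 38·m_p + 50·m_n = 38.2774 + 50.4350 = 88.7124 u
Mass defect Δm = 88.7124 − 87.884766 = 0.827634 u
Binding energy = Δm·c² = 0.827634 × 931.494 MeV/u = 770.936 MeV

770.9 MeV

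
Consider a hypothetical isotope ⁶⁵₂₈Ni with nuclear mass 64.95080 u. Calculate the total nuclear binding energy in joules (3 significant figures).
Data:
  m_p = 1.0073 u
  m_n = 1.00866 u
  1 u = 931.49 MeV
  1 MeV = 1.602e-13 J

8.57e-11 J

Mass of separated nucleons = 28(1.0073) + 37(1.00866) = 28.2044 + 37.32042 = 65.52482 u
Mass defect Δm = 65.52482 − 64.95080 = 0.57402 u
Binding energy = Δm·c² = 0.57402 × 931.49 MeV/u = 534.694 MeV
In joules: 534.694 MeV × 1.602e-13 J/MeV = 8.5658e-11 J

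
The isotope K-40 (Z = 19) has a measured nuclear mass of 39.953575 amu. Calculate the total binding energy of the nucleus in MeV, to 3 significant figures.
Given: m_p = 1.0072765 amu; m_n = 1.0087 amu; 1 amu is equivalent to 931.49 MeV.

Σm = 19·m_p + 21·m_n = 19.1382535 + 21.1827 = 40.3209535 amu
Mass defect Δm = 40.3209535 − 39.953575 = 0.3673785 amu
E_B = 0.3673785 × 931.49 = 342.209 MeV

342 MeV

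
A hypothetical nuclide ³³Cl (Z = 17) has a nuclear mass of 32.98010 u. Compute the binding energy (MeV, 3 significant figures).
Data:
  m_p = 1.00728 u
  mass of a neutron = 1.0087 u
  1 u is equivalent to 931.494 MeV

263 MeV

Z = 17, so N = A − Z = 33 − 17 = 16.
Mass of separated nucleons = 17(1.00728) + 16(1.0087) = 17.12376 + 16.1392 = 33.26296 u
The mass defect is 33.26296 − 32.98010 = 0.28286 u.
Binding energy = Δm·c² = 0.28286 × 931.494 MeV/u = 263.482 MeV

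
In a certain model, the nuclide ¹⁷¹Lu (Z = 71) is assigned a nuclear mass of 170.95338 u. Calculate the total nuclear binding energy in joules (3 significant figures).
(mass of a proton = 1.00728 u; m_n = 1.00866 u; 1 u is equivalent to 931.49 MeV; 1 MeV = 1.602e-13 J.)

With 71 protons and 100 neutrons (A = 171):
Σm = 71·m_p + 100·m_n = 71.51688 + 100.86600 = 172.38288 u
Δm = 172.38288 − 170.95338 = 1.42950 u
Binding energy = Δm·c² = 1.42950 × 931.49 MeV/u = 1331.56 MeV
In joules: 1331.56 MeV × 1.602e-13 J/MeV = 2.1332e-10 J

2.13e-10 J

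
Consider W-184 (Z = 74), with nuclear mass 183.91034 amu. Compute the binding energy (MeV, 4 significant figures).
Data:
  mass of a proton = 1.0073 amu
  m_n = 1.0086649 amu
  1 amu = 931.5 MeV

Mass of separated nucleons = 74(1.0073) + 110(1.0086649) = 74.5402 + 110.9531390 = 185.4933390 amu
Mass defect Δm = 185.4933390 − 183.91034 = 1.5829990 amu
Binding energy = Δm·c² = 1.5829990 × 931.5 MeV/amu = 1474.56 MeV

1475 MeV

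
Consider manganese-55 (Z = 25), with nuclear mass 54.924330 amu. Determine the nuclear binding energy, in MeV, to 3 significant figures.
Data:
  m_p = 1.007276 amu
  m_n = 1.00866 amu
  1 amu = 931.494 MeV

Z = 25, so N = A − Z = 55 − 25 = 30.
Σm = 25·m_p + 30·m_n = 25.181900 + 30.25980 = 55.441700 amu
Mass defect Δm = 55.441700 − 54.924330 = 0.517370 amu
Binding energy = Δm·c² = 0.517370 × 931.494 MeV/amu = 481.927 MeV

482 MeV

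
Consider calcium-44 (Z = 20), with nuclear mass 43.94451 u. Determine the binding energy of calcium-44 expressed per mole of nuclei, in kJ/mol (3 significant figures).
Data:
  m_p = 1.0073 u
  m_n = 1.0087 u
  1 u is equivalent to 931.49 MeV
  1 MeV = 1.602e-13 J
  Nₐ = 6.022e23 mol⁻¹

With 20 protons and 24 neutrons (A = 44):
Total constituent mass: 20 × 1.0073 + 24 × 1.0087 = 44.3548 u
The mass defect is 44.3548 − 43.94451 = 0.41029 u.
Binding energy = Δm·c² = 0.41029 × 931.49 MeV/u = 382.181 MeV
Per nucleus in joules: 382.181 MeV × 1.602e-13 J/MeV = 6.1225e-11 J
Per mole: 6.1225e-11 J × 6.022e23 mol⁻¹ = 3.6870e+13 J/mol

3.69e+10 kJ/mol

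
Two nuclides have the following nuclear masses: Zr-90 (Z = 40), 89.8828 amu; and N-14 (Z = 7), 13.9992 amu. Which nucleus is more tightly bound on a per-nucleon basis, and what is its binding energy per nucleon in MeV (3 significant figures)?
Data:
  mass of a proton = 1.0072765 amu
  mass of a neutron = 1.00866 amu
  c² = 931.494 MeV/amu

Zr-90: Σm = 40(1.0072765) + 50(1.00866) = 90.7240600 amu; Δm = 0.8412600 amu; E_B = 783.63 MeV; E_B/A = 8.707 MeV
N-14: Σm = 7(1.0072765) + 7(1.00866) = 14.1115555 amu; Δm = 0.1123555 amu; E_B = 104.66 MeV; E_B/A = 7.476 MeV
Zr-90 has the higher binding energy per nucleon, so it is the more tightly bound nucleus.

Zr-90; 8.71 MeV/nucleon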